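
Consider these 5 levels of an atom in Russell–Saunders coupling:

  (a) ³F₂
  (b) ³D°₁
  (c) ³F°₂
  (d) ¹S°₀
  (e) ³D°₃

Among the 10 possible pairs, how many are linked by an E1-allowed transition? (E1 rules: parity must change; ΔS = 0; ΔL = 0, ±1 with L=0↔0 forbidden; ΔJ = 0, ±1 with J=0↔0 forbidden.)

3

(a)–(b): allowed.
(a)–(c): allowed.
(a)–(d): forbidden (ΔS, ΔL, ΔJ).
(a)–(e): allowed.
(b)–(c): forbidden (parity).
(b)–(d): forbidden (parity, ΔS, ΔL).
(b)–(e): forbidden (parity, ΔJ).
(c)–(d): forbidden (parity, ΔS, ΔL, ΔJ).
(c)–(e): forbidden (parity).
(d)–(e): forbidden (parity, ΔS, ΔL, ΔJ).
Allowed pairs: 3 of 10.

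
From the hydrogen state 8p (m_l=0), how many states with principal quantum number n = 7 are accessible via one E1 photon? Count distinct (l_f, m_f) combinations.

E1 requires Δl = ±1, so l_f ∈ {0, 2}; with 0 ≤ l_f ≤ n_f−1 = 6, the allowed l_f values are {0, 2}.
For l_f = 0: m_f ∈ {m_i−1, m_i, m_i+1} ∩ [−0, 0] = {0} → 1 state.
For l_f = 2: m_f ∈ {m_i−1, m_i, m_i+1} ∩ [−2, 2] = {-1, 0, 1} → 3 states.
Total: 4.

4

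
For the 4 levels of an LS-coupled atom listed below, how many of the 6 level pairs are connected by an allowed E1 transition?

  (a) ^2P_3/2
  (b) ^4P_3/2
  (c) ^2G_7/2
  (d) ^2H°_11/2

(a)–(b): forbidden (parity, ΔS).
(a)–(c): forbidden (parity, ΔL, ΔJ).
(a)–(d): forbidden (ΔL, ΔJ).
(b)–(c): forbidden (parity, ΔS, ΔL, ΔJ).
(b)–(d): forbidden (ΔS, ΔL, ΔJ).
(c)–(d): forbidden (ΔJ).
Allowed pairs: 0 of 6.

0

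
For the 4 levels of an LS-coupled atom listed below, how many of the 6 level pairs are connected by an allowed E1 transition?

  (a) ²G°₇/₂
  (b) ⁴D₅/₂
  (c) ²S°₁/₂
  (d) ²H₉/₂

(a)–(b): forbidden (ΔS, ΔL).
(a)–(c): forbidden (parity, ΔL, ΔJ).
(a)–(d): allowed.
(b)–(c): forbidden (ΔS, ΔL, ΔJ).
(b)–(d): forbidden (parity, ΔS, ΔL, ΔJ).
(c)–(d): forbidden (ΔL, ΔJ).
Allowed pairs: 1 of 6.

1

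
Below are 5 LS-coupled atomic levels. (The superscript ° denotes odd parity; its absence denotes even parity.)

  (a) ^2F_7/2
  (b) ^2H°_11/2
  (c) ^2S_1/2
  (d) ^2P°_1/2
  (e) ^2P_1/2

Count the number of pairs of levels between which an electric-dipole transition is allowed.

(a)–(b): forbidden (ΔL, ΔJ).
(a)–(c): forbidden (parity, ΔL, ΔJ).
(a)–(d): forbidden (ΔL, ΔJ).
(a)–(e): forbidden (parity, ΔL, ΔJ).
(b)–(c): forbidden (ΔL, ΔJ).
(b)–(d): forbidden (parity, ΔL, ΔJ).
(b)–(e): forbidden (ΔL, ΔJ).
(c)–(d): allowed.
(c)–(e): forbidden (parity).
(d)–(e): allowed.
Allowed pairs: 2 of 10.

2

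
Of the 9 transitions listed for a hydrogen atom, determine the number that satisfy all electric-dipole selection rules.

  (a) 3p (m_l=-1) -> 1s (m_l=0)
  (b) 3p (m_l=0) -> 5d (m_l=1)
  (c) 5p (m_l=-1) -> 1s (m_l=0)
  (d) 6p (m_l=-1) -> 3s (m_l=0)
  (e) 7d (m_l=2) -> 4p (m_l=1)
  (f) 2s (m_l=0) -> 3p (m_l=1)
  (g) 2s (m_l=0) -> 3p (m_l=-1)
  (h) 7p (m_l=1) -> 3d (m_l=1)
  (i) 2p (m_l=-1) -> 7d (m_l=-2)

(a) allowed
(b) allowed
(c) allowed
(d) allowed
(e) allowed
(f) allowed
(g) allowed
(h) allowed
(i) allowed
Total allowed: 9 of 9.

9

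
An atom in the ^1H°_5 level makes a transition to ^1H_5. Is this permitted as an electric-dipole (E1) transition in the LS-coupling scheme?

allowed

Reading off the term symbols: S 0→0, L 5→5, J 5→5, parity odd→even.
Parity must change: odd → even — ok.
ΔS = 0: S: 0 → 0 — ok.
ΔL = 0, ±1 (not L=0↔0): L: 5 → 5, ΔL = +0 — ok.
ΔJ = 0, ±1 (not J=0↔0): J: 5 → 5, ΔJ = +0 — ok.
All four E1 rules are satisfied.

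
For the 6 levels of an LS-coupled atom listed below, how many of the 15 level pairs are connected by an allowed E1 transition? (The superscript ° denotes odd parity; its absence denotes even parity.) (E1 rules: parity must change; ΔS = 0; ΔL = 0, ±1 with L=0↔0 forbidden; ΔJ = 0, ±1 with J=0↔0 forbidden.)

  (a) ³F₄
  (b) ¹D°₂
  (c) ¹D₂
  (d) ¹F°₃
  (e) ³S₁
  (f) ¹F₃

(a)–(b): forbidden (ΔS, ΔJ).
(a)–(c): forbidden (parity, ΔS, ΔJ).
(a)–(d): forbidden (ΔS).
(a)–(e): forbidden (parity, ΔL, ΔJ).
(a)–(f): forbidden (parity, ΔS).
(b)–(c): allowed.
(b)–(d): forbidden (parity).
(b)–(e): forbidden (ΔS, ΔL).
(b)–(f): allowed.
(c)–(d): allowed.
(c)–(e): forbidden (parity, ΔS, ΔL).
(c)–(f): forbidden (parity).
(d)–(e): forbidden (ΔS, ΔL, ΔJ).
(d)–(f): allowed.
(e)–(f): forbidden (parity, ΔS, ΔL, ΔJ).
Allowed pairs: 4 of 15.

4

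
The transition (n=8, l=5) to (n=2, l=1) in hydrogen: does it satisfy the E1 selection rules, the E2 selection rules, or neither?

neither

Δl = 1 − 5 = -4; l_i + l_f = 6.
E1 (Δl = ±1): not satisfied.
E2 (Δl = 0,±2, l_i+l_f ≥ 2): not satisfied.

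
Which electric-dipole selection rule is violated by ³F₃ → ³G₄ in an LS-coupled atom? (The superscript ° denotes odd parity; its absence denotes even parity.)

ΔS = 0: S: 1 → 1 — satisfied.
ΔL = 0, ±1 (not L=0↔0): L: 3 → 4, ΔL = +1 — satisfied.
ΔJ = 0, ±1 (not J=0↔0): J: 3 → 4, ΔJ = +1 — satisfied.
Parity must change: even → even — violated.

parity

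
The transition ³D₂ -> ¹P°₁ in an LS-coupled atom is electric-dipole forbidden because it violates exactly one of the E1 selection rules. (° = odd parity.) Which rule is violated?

ΔS = 0: S: 1 → 0 — fails.
Parity must change: even → odd — passes.
ΔL = 0, ±1 (not L=0↔0): L: 2 → 1, ΔL = -1 — passes.
ΔJ = 0, ±1 (not J=0↔0): J: 2 → 1, ΔJ = -1 — passes.

the ΔS = 0 rule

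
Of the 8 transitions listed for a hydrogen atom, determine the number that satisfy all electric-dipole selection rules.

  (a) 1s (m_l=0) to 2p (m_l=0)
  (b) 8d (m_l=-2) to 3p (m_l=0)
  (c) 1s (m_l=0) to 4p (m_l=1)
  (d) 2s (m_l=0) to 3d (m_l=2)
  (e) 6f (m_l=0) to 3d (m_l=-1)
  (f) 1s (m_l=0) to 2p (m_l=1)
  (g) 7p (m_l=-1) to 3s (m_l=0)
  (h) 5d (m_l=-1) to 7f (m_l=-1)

(a) allowed
(b) forbidden — Δm_l = +2 (E1 requires Δm_l = 0, ±1)
(c) allowed
(d) forbidden — Δl = +2 (E1 requires Δl = ±1); Δm_l = +2 (E1 requires Δm_l = 0, ±1)
(e) allowed
(f) allowed
(g) allowed
(h) allowed
Total allowed: 6 of 8.

6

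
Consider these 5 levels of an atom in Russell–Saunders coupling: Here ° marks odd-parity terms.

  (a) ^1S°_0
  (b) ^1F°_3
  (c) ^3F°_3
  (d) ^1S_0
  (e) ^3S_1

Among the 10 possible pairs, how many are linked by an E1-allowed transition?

0

(a)–(b): forbidden (parity, ΔL, ΔJ).
(a)–(c): forbidden (parity, ΔS, ΔL, ΔJ).
(a)–(d): forbidden (ΔL, ΔJ).
(a)–(e): forbidden (ΔS, ΔL).
(b)–(c): forbidden (parity, ΔS).
(b)–(d): forbidden (ΔL, ΔJ).
(b)–(e): forbidden (ΔS, ΔL, ΔJ).
(c)–(d): forbidden (ΔS, ΔL, ΔJ).
(c)–(e): forbidden (ΔL, ΔJ).
(d)–(e): forbidden (parity, ΔS, ΔL).
Allowed pairs: 0 of 10.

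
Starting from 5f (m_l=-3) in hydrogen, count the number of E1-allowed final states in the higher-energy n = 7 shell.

4

E1 requires Δl = ±1, so l_f ∈ {2, 4}; with 0 ≤ l_f ≤ n_f−1 = 6, the allowed l_f values are {2, 4}.
For l_f = 2: m_f ∈ {m_i−1, m_i, m_i+1} ∩ [−2, 2] = {-2} → 1 state.
For l_f = 4: m_f ∈ {m_i−1, m_i, m_i+1} ∩ [−4, 4] = {-4, -3, -2} → 3 states.
Total: 4.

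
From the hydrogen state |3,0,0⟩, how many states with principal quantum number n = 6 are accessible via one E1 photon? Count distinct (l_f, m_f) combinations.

E1 requires Δl = ±1, so l_f ∈ {-1, 1}; with 0 ≤ l_f ≤ n_f−1 = 5, the allowed l_f values are {1}.
For l_f = 1: m_f ∈ {m_i−1, m_i, m_i+1} ∩ [−1, 1] = {-1, 0, 1} → 3 states.
Total: 3.

3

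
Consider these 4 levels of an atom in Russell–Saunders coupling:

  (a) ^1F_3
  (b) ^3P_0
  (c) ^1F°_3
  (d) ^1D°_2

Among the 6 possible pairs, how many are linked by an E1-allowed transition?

2

(a)–(b): forbidden (parity, ΔS, ΔL, ΔJ).
(a)–(c): allowed.
(a)–(d): allowed.
(b)–(c): forbidden (ΔS, ΔL, ΔJ).
(b)–(d): forbidden (ΔS, ΔJ).
(c)–(d): forbidden (parity).
Allowed pairs: 2 of 6.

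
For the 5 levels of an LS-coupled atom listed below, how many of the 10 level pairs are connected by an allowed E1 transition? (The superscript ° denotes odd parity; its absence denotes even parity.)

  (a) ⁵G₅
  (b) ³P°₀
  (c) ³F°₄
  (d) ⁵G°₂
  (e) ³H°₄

(a)–(b): forbidden (ΔS, ΔL, ΔJ).
(a)–(c): forbidden (ΔS).
(a)–(d): forbidden (ΔJ).
(a)–(e): forbidden (ΔS).
(b)–(c): forbidden (parity, ΔL, ΔJ).
(b)–(d): forbidden (parity, ΔS, ΔL, ΔJ).
(b)–(e): forbidden (parity, ΔL, ΔJ).
(c)–(d): forbidden (parity, ΔS, ΔJ).
(c)–(e): forbidden (parity, ΔL).
(d)–(e): forbidden (parity, ΔS, ΔJ).
Allowed pairs: 0 of 10.

0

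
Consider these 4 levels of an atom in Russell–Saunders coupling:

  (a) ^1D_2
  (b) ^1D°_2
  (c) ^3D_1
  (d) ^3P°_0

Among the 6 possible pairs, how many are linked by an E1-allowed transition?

(a)–(b): allowed.
(a)–(c): forbidden (parity, ΔS).
(a)–(d): forbidden (ΔS, ΔJ).
(b)–(c): forbidden (ΔS).
(b)–(d): forbidden (parity, ΔS, ΔJ).
(c)–(d): allowed.
Allowed pairs: 2 of 6.

2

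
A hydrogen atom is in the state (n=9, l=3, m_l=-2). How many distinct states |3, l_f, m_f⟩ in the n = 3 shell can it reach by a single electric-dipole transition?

2

E1 requires Δl = ±1, so l_f ∈ {2, 4}; with 0 ≤ l_f ≤ n_f−1 = 2, the allowed l_f values are {2}.
For l_f = 2: m_f ∈ {m_i−1, m_i, m_i+1} ∩ [−2, 2] = {-2, -1} → 2 states.
Total: 2.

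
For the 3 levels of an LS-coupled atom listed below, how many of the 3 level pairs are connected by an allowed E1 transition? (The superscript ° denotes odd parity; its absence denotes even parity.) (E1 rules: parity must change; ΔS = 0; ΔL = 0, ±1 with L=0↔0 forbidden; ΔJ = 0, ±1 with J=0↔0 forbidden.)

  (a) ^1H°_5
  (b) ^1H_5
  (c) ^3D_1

1

(a)–(b): allowed.
(a)–(c): forbidden (ΔS, ΔL, ΔJ).
(b)–(c): forbidden (parity, ΔS, ΔL, ΔJ).
Allowed pairs: 1 of 3.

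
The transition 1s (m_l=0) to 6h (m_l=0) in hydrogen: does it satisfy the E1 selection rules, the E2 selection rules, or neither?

neither

Δl = 5 − 0 = +5; l_i + l_f = 5.
Δm_l = +0.
E1 (Δl = ±1, |Δm_l| ≤ 1): not satisfied.
E2 (Δl = 0,±2, l_i+l_f ≥ 2, |Δm_l| ≤ 2): not satisfied.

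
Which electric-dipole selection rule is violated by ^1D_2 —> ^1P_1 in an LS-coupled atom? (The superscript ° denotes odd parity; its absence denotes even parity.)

Initial level: S=0, L=2, J=2, parity even. Final level: S=0, L=1, J=1, parity even.
Parity must change: even → even — violated.
ΔS = 0: S: 0 → 0 — satisfied.
ΔL = 0, ±1 (not L=0↔0): L: 2 → 1, ΔL = -1 — satisfied.
ΔJ = 0, ±1 (not J=0↔0): J: 2 → 1, ΔJ = -1 — satisfied.

parity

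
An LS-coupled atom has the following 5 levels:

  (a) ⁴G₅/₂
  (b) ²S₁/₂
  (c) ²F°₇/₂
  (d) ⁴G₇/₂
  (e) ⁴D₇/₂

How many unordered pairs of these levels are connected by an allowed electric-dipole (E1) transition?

(a)–(b): forbidden (parity, ΔS, ΔL, ΔJ).
(a)–(c): forbidden (ΔS).
(a)–(d): forbidden (parity).
(a)–(e): forbidden (parity, ΔL).
(b)–(c): forbidden (ΔL, ΔJ).
(b)–(d): forbidden (parity, ΔS, ΔL, ΔJ).
(b)–(e): forbidden (parity, ΔS, ΔL, ΔJ).
(c)–(d): forbidden (ΔS).
(c)–(e): forbidden (ΔS).
(d)–(e): forbidden (parity, ΔL).
Allowed pairs: 0 of 10.

0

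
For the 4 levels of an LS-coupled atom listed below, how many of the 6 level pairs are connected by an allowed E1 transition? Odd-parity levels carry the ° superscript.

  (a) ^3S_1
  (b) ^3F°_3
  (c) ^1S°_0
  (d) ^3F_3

1

(a)–(b): forbidden (ΔL, ΔJ).
(a)–(c): forbidden (ΔS, ΔL).
(a)–(d): forbidden (parity, ΔL, ΔJ).
(b)–(c): forbidden (parity, ΔS, ΔL, ΔJ).
(b)–(d): allowed.
(c)–(d): forbidden (ΔS, ΔL, ΔJ).
Allowed pairs: 1 of 6.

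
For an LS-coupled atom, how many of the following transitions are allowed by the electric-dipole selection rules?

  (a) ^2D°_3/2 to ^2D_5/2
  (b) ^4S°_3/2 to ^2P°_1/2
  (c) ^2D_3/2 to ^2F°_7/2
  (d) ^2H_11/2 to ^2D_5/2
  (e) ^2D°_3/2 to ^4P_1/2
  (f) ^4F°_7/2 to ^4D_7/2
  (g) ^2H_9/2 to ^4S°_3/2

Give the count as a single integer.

(a) allowed
(b) forbidden (parity, ΔS fail)
(c) forbidden (ΔJ fails)
(d) forbidden (parity, ΔL, ΔJ fail)
(e) forbidden (ΔS fails)
(f) allowed
(g) forbidden (ΔS, ΔL, ΔJ fail)
Total allowed: 2 of 7.

2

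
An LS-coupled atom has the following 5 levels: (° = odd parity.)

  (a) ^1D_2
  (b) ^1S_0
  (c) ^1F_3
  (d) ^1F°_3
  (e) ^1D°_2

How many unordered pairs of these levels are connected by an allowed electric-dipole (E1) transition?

(a)–(b): forbidden (parity, ΔL, ΔJ).
(a)–(c): forbidden (parity).
(a)–(d): allowed.
(a)–(e): allowed.
(b)–(c): forbidden (parity, ΔL, ΔJ).
(b)–(d): forbidden (ΔL, ΔJ).
(b)–(e): forbidden (ΔL, ΔJ).
(c)–(d): allowed.
(c)–(e): allowed.
(d)–(e): forbidden (parity).
Allowed pairs: 4 of 10.

4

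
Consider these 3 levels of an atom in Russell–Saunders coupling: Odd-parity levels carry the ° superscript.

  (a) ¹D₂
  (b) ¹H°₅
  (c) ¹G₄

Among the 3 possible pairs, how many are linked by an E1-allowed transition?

1

(a)–(b): forbidden (ΔL, ΔJ).
(a)–(c): forbidden (parity, ΔL, ΔJ).
(b)–(c): allowed.
Allowed pairs: 1 of 3.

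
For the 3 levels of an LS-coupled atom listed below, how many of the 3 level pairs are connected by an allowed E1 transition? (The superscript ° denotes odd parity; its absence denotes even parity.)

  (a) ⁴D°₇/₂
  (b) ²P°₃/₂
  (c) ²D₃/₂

1

(a)–(b): forbidden (parity, ΔS, ΔJ).
(a)–(c): forbidden (ΔS, ΔJ).
(b)–(c): allowed.
Allowed pairs: 1 of 3.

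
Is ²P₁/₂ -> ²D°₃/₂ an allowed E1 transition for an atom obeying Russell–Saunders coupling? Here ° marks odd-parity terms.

allowed

ΔS = 0: S: 1/2 → 1/2 — ok.
Parity must change: even → odd — ok.
ΔJ = 0, ±1 (not J=0↔0): J: 1/2 → 3/2, ΔJ = +1 — ok.
ΔL = 0, ±1 (not L=0↔0): L: 1 → 2, ΔL = +1 — ok.
All four E1 rules are satisfied.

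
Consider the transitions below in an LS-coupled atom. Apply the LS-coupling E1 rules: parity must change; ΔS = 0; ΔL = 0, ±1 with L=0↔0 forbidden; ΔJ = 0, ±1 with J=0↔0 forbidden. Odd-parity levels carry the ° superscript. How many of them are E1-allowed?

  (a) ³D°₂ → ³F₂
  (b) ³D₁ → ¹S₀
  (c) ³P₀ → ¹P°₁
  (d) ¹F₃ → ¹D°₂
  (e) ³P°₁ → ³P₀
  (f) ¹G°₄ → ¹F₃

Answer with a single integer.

4

(a) allowed
(b) forbidden (parity, ΔS, ΔL fail)
(c) forbidden (ΔS fails)
(d) allowed
(e) allowed
(f) allowed
Total allowed: 4 of 6.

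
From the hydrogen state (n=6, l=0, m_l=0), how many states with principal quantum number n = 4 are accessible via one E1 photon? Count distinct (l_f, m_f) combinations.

3

E1 requires Δl = ±1, so l_f ∈ {-1, 1}; with 0 ≤ l_f ≤ n_f−1 = 3, the allowed l_f values are {1}.
For l_f = 1: m_f ∈ {m_i−1, m_i, m_i+1} ∩ [−1, 1] = {-1, 0, 1} → 3 states.
Total: 3.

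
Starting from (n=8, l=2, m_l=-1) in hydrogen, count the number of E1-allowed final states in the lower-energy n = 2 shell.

2

E1 requires Δl = ±1, so l_f ∈ {1, 3}; with 0 ≤ l_f ≤ n_f−1 = 1, the allowed l_f values are {1}.
For l_f = 1: m_f ∈ {m_i−1, m_i, m_i+1} ∩ [−1, 1] = {-1, 0} → 2 states.
Total: 2.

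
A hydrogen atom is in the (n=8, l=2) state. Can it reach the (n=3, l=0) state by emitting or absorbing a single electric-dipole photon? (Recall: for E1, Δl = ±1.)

forbidden

l: 2 → 0 (Δl = -2). Δl = ±1 violated.
The transition is electric-dipole forbidden.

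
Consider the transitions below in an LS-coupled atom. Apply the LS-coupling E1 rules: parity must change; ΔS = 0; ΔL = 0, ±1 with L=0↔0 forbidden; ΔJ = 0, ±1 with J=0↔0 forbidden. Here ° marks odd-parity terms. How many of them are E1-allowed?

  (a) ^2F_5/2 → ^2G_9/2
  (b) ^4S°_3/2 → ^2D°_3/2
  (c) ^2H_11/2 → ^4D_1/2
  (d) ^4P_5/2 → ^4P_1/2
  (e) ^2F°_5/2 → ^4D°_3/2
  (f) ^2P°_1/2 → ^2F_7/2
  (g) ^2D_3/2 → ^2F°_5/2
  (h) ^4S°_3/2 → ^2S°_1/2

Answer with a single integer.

(a) forbidden (parity, ΔJ fail)
(b) forbidden (parity, ΔS, ΔL fail)
(c) forbidden (parity, ΔS, ΔL, ΔJ fail)
(d) forbidden (parity, ΔJ fail)
(e) forbidden (parity, ΔS fail)
(f) forbidden (ΔL, ΔJ fail)
(g) allowed
(h) forbidden (parity, ΔS, ΔL fail)
Total allowed: 1 of 8.

1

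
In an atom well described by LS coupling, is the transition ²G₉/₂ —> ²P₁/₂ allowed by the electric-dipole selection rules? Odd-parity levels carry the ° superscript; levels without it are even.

forbidden

ΔL = 0, ±1 (not L=0↔0): L: 4 → 1, ΔL = -3 — violated.
ΔJ = 0, ±1 (not J=0↔0): J: 9/2 → 1/2, ΔJ = -4 — violated.
Parity must change: even → even — violated.
ΔS = 0: S: 1/2 → 1/2 — satisfied.
Rule(s) violated: parity, ΔL, ΔJ.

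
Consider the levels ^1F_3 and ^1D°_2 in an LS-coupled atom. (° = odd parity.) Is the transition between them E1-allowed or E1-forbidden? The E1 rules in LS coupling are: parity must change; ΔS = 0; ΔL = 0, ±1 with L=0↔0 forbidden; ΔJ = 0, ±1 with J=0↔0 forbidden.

allowed

ΔL = 0, ±1 (not L=0↔0): L: 3 → 2, ΔL = -1 — ✓.
ΔS = 0: S: 0 → 0 — ✓.
ΔJ = 0, ±1 (not J=0↔0): J: 3 → 2, ΔJ = -1 — ✓.
Parity must change: even → odd — ✓.
All four E1 rules are satisfied.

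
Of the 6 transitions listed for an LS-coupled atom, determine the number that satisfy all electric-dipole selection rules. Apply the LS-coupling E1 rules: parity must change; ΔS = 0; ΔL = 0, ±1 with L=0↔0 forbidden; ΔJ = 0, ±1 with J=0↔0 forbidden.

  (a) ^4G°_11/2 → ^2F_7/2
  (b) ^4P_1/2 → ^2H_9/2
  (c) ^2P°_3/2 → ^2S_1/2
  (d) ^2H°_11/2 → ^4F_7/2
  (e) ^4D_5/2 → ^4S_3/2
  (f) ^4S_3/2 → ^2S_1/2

(a) forbidden (ΔS, ΔJ fail)
(b) forbidden (parity, ΔS, ΔL, ΔJ fail)
(c) allowed
(d) forbidden (ΔS, ΔL, ΔJ fail)
(e) forbidden (parity, ΔL fail)
(f) forbidden (parity, ΔS, ΔL fail)
Total allowed: 1 of 6.

1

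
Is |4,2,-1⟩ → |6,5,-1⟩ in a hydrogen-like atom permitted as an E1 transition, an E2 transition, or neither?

neither

Δl = 5 − 2 = +3; l_i + l_f = 7.
Δm_l = +0.
E1 (Δl = ±1, |Δm_l| ≤ 1): not satisfied.
E2 (Δl = 0,±2, l_i+l_f ≥ 2, |Δm_l| ≤ 2): not satisfied.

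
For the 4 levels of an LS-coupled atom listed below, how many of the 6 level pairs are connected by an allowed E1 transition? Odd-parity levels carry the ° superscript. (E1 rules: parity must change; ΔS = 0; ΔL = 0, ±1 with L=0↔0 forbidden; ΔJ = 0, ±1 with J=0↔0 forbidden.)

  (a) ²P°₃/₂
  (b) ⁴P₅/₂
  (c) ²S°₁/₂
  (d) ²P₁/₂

(a)–(b): forbidden (ΔS).
(a)–(c): forbidden (parity).
(a)–(d): allowed.
(b)–(c): forbidden (ΔS, ΔJ).
(b)–(d): forbidden (parity, ΔS, ΔJ).
(c)–(d): allowed.
Allowed pairs: 2 of 6.

2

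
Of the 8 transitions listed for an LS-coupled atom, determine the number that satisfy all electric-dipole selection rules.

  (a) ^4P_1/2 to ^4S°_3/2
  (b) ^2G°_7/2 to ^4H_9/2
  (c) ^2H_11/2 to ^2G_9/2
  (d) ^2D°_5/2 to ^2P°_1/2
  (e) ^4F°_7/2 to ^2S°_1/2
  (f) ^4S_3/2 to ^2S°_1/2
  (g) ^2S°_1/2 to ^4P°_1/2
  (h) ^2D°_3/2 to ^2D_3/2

2

(a) allowed
(b) forbidden (ΔS fails)
(c) forbidden (parity fails)
(d) forbidden (parity, ΔJ fail)
(e) forbidden (parity, ΔS, ΔL, ΔJ fail)
(f) forbidden (ΔS, ΔL fail)
(g) forbidden (parity, ΔS fail)
(h) allowed
Total allowed: 2 of 8.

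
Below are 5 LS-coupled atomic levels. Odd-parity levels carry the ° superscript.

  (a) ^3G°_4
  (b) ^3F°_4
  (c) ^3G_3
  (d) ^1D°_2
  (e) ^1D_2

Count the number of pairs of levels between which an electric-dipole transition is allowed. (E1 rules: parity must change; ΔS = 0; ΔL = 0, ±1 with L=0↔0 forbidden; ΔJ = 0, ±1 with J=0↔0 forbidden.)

3

(a)–(b): forbidden (parity).
(a)–(c): allowed.
(a)–(d): forbidden (parity, ΔS, ΔL, ΔJ).
(a)–(e): forbidden (ΔS, ΔL, ΔJ).
(b)–(c): allowed.
(b)–(d): forbidden (parity, ΔS, ΔJ).
(b)–(e): forbidden (ΔS, ΔJ).
(c)–(d): forbidden (ΔS, ΔL).
(c)–(e): forbidden (parity, ΔS, ΔL).
(d)–(e): allowed.
Allowed pairs: 3 of 10.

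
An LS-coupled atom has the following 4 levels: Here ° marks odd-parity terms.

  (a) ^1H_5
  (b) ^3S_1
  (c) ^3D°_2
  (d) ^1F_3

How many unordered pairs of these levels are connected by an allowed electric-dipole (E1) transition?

(a)–(b): forbidden (parity, ΔS, ΔL, ΔJ).
(a)–(c): forbidden (ΔS, ΔL, ΔJ).
(a)–(d): forbidden (parity, ΔL, ΔJ).
(b)–(c): forbidden (ΔL).
(b)–(d): forbidden (parity, ΔS, ΔL, ΔJ).
(c)–(d): forbidden (ΔS).
Allowed pairs: 0 of 6.

0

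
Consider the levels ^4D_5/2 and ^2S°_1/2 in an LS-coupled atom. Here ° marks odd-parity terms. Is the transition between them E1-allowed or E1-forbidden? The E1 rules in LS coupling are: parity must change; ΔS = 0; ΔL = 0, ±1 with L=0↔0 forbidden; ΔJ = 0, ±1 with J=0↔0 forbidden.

Initial level: S=3/2, L=2, J=5/2, parity even. Final level: S=1/2, L=0, J=1/2, parity odd.
Parity must change: even → odd — satisfied.
ΔL = 0, ±1 (not L=0↔0): L: 2 → 0, ΔL = -2 — violated.
ΔJ = 0, ±1 (not J=0↔0): J: 5/2 → 1/2, ΔJ = -2 — violated.
ΔS = 0: S: 3/2 → 1/2 — violated.
Rule(s) violated: ΔS, ΔL, ΔJ.

forbidden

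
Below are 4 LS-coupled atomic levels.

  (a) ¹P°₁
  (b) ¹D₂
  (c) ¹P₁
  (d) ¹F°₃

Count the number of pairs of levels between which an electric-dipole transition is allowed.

(a)–(b): allowed.
(a)–(c): allowed.
(a)–(d): forbidden (parity, ΔL, ΔJ).
(b)–(c): forbidden (parity).
(b)–(d): allowed.
(c)–(d): forbidden (ΔL, ΔJ).
Allowed pairs: 3 of 6.

3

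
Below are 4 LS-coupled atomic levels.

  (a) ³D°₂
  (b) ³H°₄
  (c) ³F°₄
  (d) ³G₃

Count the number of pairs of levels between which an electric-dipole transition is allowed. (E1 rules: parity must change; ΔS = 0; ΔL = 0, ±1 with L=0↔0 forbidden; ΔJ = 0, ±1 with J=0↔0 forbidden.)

(a)–(b): forbidden (parity, ΔL, ΔJ).
(a)–(c): forbidden (parity, ΔJ).
(a)–(d): forbidden (ΔL).
(b)–(c): forbidden (parity, ΔL).
(b)–(d): allowed.
(c)–(d): allowed.
Allowed pairs: 2 of 6.

2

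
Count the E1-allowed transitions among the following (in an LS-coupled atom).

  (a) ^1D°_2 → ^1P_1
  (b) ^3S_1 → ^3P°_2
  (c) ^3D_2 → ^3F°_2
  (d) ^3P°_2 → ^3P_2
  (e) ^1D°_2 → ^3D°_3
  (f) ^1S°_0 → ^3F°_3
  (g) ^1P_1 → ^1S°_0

5

(a) allowed
(b) allowed
(c) allowed
(d) allowed
(e) forbidden (parity, ΔS fail)
(f) forbidden (parity, ΔS, ΔL, ΔJ fail)
(g) allowed
Total allowed: 5 of 7.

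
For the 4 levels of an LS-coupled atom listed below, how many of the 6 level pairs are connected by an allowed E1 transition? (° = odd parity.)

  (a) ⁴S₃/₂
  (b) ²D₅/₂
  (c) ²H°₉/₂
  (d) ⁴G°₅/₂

(a)–(b): forbidden (parity, ΔS, ΔL).
(a)–(c): forbidden (ΔS, ΔL, ΔJ).
(a)–(d): forbidden (ΔL).
(b)–(c): forbidden (ΔL, ΔJ).
(b)–(d): forbidden (ΔS, ΔL).
(c)–(d): forbidden (parity, ΔS, ΔJ).
Allowed pairs: 0 of 6.

0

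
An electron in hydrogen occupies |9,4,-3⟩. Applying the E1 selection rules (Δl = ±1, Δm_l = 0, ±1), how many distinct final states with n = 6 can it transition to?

5

E1 requires Δl = ±1, so l_f ∈ {3, 5}; with 0 ≤ l_f ≤ n_f−1 = 5, the allowed l_f values are {3, 5}.
For l_f = 3: m_f ∈ {m_i−1, m_i, m_i+1} ∩ [−3, 3] = {-3, -2} → 2 states.
For l_f = 5: m_f ∈ {m_i−1, m_i, m_i+1} ∩ [−5, 5] = {-4, -3, -2} → 3 states.
Total: 5.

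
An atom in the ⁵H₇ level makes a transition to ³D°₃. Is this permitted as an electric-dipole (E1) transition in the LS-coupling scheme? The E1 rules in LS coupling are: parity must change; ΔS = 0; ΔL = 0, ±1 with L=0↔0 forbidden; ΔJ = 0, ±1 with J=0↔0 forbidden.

Parity must change: even → odd — ok.
ΔJ = 0, ±1 (not J=0↔0): J: 7 → 3, ΔJ = -4 — fails.
ΔL = 0, ±1 (not L=0↔0): L: 5 → 2, ΔL = -3 — fails.
ΔS = 0: S: 2 → 1 — fails.
Rule(s) violated: ΔS, ΔL, ΔJ.

forbidden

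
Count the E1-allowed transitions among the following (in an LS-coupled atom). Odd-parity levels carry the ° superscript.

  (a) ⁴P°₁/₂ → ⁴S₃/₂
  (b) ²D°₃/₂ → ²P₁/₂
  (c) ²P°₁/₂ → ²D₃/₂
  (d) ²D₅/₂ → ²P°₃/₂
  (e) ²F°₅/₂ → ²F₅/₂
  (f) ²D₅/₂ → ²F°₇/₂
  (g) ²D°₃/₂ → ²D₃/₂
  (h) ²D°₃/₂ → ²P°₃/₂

(a) allowed
(b) allowed
(c) allowed
(d) allowed
(e) allowed
(f) allowed
(g) allowed
(h) forbidden (parity fails)
Total allowed: 7 of 8.

7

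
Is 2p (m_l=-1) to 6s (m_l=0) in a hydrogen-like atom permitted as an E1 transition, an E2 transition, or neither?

Δl = 0 − 1 = -1; l_i + l_f = 1.
Δm_l = +1.
E1 (Δl = ±1, |Δm_l| ≤ 1): satisfied.
E2 (Δl = 0,±2, l_i+l_f ≥ 2, |Δm_l| ≤ 2): not satisfied.

E1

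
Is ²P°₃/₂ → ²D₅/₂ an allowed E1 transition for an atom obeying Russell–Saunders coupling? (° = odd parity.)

allowed

Parity must change: odd → even — ✓.
ΔS = 0: S: 1/2 → 1/2 — ✓.
ΔL = 0, ±1 (not L=0↔0): L: 1 → 2, ΔL = +1 — ✓.
ΔJ = 0, ±1 (not J=0↔0): J: 3/2 → 5/2, ΔJ = +1 — ✓.
All four E1 rules are satisfied.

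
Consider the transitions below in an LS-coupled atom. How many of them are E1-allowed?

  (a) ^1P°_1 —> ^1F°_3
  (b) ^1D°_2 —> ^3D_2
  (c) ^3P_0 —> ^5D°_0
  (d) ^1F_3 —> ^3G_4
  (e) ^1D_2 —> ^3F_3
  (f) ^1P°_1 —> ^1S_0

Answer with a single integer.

(a) forbidden (parity, ΔL, ΔJ fail)
(b) forbidden (ΔS fails)
(c) forbidden (ΔS, ΔJ fail)
(d) forbidden (parity, ΔS fail)
(e) forbidden (parity, ΔS fail)
(f) allowed
Total allowed: 1 of 6.

1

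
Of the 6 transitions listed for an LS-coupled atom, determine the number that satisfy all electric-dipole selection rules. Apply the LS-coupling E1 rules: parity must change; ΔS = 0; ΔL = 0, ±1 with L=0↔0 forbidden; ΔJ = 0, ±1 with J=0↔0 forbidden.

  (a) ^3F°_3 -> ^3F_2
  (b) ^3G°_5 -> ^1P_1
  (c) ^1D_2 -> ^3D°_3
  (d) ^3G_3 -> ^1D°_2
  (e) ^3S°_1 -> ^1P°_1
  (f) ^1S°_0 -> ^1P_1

(a) allowed
(b) forbidden (ΔS, ΔL, ΔJ fail)
(c) forbidden (ΔS fails)
(d) forbidden (ΔS, ΔL fail)
(e) forbidden (parity, ΔS fail)
(f) allowed
Total allowed: 2 of 6.

2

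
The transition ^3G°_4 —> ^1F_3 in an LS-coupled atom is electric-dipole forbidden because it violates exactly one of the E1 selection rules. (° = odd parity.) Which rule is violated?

Initial level: S=1, L=4, J=4, parity odd. Final level: S=0, L=3, J=3, parity even.
ΔL = 0, ±1 (not L=0↔0): L: 4 → 3, ΔL = -1 — passes.
ΔJ = 0, ±1 (not J=0↔0): J: 4 → 3, ΔJ = -1 — passes.
Parity must change: odd → even — passes.
ΔS = 0: S: 1 → 0 — fails.

the ΔS = 0 rule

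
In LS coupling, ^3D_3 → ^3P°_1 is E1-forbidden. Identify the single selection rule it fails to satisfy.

ΔJ = 0, ±1 (not J=0↔0): J: 3 → 1, ΔJ = -2 — fails.
ΔS = 0: S: 1 → 1 — passes.
Parity must change: even → odd — passes.
ΔL = 0, ±1 (not L=0↔0): L: 2 → 1, ΔL = -1 — passes.

the ΔJ = 0, ±1 rule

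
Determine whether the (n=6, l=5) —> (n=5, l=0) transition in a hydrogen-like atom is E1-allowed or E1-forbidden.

Δl = 0 − 5 = -5; the E1 rule Δl = ±1 is fails.
The transition is electric-dipole forbidden.

forbidden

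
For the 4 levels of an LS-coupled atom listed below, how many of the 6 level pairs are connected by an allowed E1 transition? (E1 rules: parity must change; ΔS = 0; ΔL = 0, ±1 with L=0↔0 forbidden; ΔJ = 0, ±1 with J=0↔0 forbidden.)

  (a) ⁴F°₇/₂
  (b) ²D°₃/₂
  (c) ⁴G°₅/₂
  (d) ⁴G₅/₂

2

(a)–(b): forbidden (parity, ΔS, ΔJ).
(a)–(c): forbidden (parity).
(a)–(d): allowed.
(b)–(c): forbidden (parity, ΔS, ΔL).
(b)–(d): forbidden (ΔS, ΔL).
(c)–(d): allowed.
Allowed pairs: 2 of 6.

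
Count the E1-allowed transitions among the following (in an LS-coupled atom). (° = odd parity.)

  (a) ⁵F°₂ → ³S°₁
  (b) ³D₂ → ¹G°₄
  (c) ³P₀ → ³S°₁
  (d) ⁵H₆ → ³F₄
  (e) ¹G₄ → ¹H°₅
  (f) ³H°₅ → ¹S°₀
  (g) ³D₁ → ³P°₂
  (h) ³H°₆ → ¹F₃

3

(a) forbidden (parity, ΔS, ΔL fail)
(b) forbidden (ΔS, ΔL, ΔJ fail)
(c) allowed
(d) forbidden (parity, ΔS, ΔL, ΔJ fail)
(e) allowed
(f) forbidden (parity, ΔS, ΔL, ΔJ fail)
(g) allowed
(h) forbidden (ΔS, ΔL, ΔJ fail)
Total allowed: 3 of 8.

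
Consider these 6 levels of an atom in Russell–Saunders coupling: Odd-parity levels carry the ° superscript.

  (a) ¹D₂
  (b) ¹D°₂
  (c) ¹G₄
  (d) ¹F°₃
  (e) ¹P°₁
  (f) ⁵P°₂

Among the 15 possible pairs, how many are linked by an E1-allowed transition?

4

(a)–(b): allowed.
(a)–(c): forbidden (parity, ΔL, ΔJ).
(a)–(d): allowed.
(a)–(e): allowed.
(a)–(f): forbidden (ΔS).
(b)–(c): forbidden (ΔL, ΔJ).
(b)–(d): forbidden (parity).
(b)–(e): forbidden (parity).
(b)–(f): forbidden (parity, ΔS).
(c)–(d): allowed.
(c)–(e): forbidden (ΔL, ΔJ).
(c)–(f): forbidden (ΔS, ΔL, ΔJ).
(d)–(e): forbidden (parity, ΔL, ΔJ).
(d)–(f): forbidden (parity, ΔS, ΔL).
(e)–(f): forbidden (parity, ΔS).
Allowed pairs: 4 of 15.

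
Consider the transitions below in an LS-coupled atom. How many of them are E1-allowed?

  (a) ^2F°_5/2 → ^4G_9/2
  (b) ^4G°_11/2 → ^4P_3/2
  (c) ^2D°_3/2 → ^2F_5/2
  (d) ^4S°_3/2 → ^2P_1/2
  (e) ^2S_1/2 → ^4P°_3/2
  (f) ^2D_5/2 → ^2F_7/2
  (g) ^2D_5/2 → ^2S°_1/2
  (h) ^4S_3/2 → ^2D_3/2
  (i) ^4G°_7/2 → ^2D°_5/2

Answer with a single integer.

1

(a) forbidden (ΔS, ΔJ fail)
(b) forbidden (ΔL, ΔJ fail)
(c) allowed
(d) forbidden (ΔS fails)
(e) forbidden (ΔS fails)
(f) forbidden (parity fails)
(g) forbidden (ΔL, ΔJ fail)
(h) forbidden (parity, ΔS, ΔL fail)
(i) forbidden (parity, ΔS, ΔL fail)
Total allowed: 1 of 9.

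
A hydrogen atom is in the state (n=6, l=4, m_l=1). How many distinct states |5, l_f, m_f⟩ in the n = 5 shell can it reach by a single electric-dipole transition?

3

E1 requires Δl = ±1, so l_f ∈ {3, 5}; with 0 ≤ l_f ≤ n_f−1 = 4, the allowed l_f values are {3}.
For l_f = 3: m_f ∈ {m_i−1, m_i, m_i+1} ∩ [−3, 3] = {0, 1, 2} → 3 states.
Total: 3.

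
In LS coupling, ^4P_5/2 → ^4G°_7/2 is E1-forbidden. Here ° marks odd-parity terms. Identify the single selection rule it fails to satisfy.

Parity must change: even → odd — satisfied.
ΔS = 0: S: 3/2 → 3/2 — satisfied.
ΔL = 0, ±1 (not L=0↔0): L: 1 → 4, ΔL = +3 — violated.
ΔJ = 0, ±1 (not J=0↔0): J: 5/2 → 7/2, ΔJ = +1 — satisfied.

the ΔL = 0, ±1 rule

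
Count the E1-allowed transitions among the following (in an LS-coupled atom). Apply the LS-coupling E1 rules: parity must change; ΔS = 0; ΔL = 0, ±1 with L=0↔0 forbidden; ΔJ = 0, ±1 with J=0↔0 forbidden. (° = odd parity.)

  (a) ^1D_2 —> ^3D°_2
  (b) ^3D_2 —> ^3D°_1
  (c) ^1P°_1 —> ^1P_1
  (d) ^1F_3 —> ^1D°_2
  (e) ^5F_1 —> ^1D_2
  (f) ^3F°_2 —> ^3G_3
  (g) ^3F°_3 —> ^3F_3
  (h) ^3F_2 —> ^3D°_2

(a) forbidden (ΔS fails)
(b) allowed
(c) allowed
(d) allowed
(e) forbidden (parity, ΔS fail)
(f) allowed
(g) allowed
(h) allowed
Total allowed: 6 of 8.

6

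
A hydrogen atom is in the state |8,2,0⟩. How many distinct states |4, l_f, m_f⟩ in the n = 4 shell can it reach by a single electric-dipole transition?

E1 requires Δl = ±1, so l_f ∈ {1, 3}; with 0 ≤ l_f ≤ n_f−1 = 3, the allowed l_f values are {1, 3}.
For l_f = 1: m_f ∈ {m_i−1, m_i, m_i+1} ∩ [−1, 1] = {-1, 0, 1} → 3 states.
For l_f = 3: m_f ∈ {m_i−1, m_i, m_i+1} ∩ [−3, 3] = {-1, 0, 1} → 3 states.
Total: 6.

6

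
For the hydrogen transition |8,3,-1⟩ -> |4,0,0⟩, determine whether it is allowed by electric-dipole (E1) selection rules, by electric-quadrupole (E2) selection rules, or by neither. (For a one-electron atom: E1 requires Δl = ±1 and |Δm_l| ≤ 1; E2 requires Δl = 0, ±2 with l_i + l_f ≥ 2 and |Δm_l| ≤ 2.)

neither

Δl = 0 − 3 = -3; l_i + l_f = 3.
Δm_l = +1.
E1 (Δl = ±1, |Δm_l| ≤ 1): not satisfied.
E2 (Δl = 0,±2, l_i+l_f ≥ 2, |Δm_l| ≤ 2): not satisfied.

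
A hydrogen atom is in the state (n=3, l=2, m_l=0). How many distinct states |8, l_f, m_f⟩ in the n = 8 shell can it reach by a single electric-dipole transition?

E1 requires Δl = ±1, so l_f ∈ {1, 3}; with 0 ≤ l_f ≤ n_f−1 = 7, the allowed l_f values are {1, 3}.
For l_f = 1: m_f ∈ {m_i−1, m_i, m_i+1} ∩ [−1, 1] = {-1, 0, 1} → 3 states.
For l_f = 3: m_f ∈ {m_i−1, m_i, m_i+1} ∩ [−3, 3] = {-1, 0, 1} → 3 states.
Total: 6.

6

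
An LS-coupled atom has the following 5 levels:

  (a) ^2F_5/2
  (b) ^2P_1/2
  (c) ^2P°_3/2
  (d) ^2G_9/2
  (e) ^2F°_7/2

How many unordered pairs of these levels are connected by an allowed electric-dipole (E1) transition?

(a)–(b): forbidden (parity, ΔL, ΔJ).
(a)–(c): forbidden (ΔL).
(a)–(d): forbidden (parity, ΔJ).
(a)–(e): allowed.
(b)–(c): allowed.
(b)–(d): forbidden (parity, ΔL, ΔJ).
(b)–(e): forbidden (ΔL, ΔJ).
(c)–(d): forbidden (ΔL, ΔJ).
(c)–(e): forbidden (parity, ΔL, ΔJ).
(d)–(e): allowed.
Allowed pairs: 3 of 10.

3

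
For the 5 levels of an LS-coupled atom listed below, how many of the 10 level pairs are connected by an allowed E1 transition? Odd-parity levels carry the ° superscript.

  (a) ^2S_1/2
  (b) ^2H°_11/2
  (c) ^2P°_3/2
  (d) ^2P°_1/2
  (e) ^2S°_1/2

(a)–(b): forbidden (ΔL, ΔJ).
(a)–(c): allowed.
(a)–(d): allowed.
(a)–(e): forbidden (ΔL).
(b)–(c): forbidden (parity, ΔL, ΔJ).
(b)–(d): forbidden (parity, ΔL, ΔJ).
(b)–(e): forbidden (parity, ΔL, ΔJ).
(c)–(d): forbidden (parity).
(c)–(e): forbidden (parity).
(d)–(e): forbidden (parity).
Allowed pairs: 2 of 10.

2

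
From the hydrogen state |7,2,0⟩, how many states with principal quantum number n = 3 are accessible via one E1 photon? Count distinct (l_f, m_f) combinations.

E1 requires Δl = ±1, so l_f ∈ {1, 3}; with 0 ≤ l_f ≤ n_f−1 = 2, the allowed l_f values are {1}.
For l_f = 1: m_f ∈ {m_i−1, m_i, m_i+1} ∩ [−1, 1] = {-1, 0, 1} → 3 states.
Total: 3.

3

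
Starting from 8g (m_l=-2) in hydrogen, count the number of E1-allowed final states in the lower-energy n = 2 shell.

E1 requires l_f ∈ {3, 5}, but neither lies in [0, 1], so no final state is reachable.
Total: 0.

0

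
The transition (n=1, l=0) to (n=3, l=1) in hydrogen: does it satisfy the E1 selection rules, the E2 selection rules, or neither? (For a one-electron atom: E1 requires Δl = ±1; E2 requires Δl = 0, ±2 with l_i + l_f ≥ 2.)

Δl = 1 − 0 = +1; l_i + l_f = 1.
E1 (Δl = ±1): satisfied.
E2 (Δl = 0,±2, l_i+l_f ≥ 2): not satisfied.

E1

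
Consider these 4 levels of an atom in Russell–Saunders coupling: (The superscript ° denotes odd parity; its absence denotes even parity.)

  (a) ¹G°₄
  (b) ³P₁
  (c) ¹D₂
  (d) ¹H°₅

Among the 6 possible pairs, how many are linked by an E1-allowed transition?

0

(a)–(b): forbidden (ΔS, ΔL, ΔJ).
(a)–(c): forbidden (ΔL, ΔJ).
(a)–(d): forbidden (parity).
(b)–(c): forbidden (parity, ΔS).
(b)–(d): forbidden (ΔS, ΔL, ΔJ).
(c)–(d): forbidden (ΔL, ΔJ).
Allowed pairs: 0 of 6.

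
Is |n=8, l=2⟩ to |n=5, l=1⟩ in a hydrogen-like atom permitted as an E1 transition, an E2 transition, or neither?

E1

Δl = 1 − 2 = -1; l_i + l_f = 3.
E1 (Δl = ±1): satisfied.
E2 (Δl = 0,±2, l_i+l_f ≥ 2): not satisfied.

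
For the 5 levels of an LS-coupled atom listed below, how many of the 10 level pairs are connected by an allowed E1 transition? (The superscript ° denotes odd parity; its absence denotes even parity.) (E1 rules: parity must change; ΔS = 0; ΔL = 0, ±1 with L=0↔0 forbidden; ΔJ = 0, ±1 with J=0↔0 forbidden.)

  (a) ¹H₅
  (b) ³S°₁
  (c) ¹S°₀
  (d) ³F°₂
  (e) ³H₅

(a)–(b): forbidden (ΔS, ΔL, ΔJ).
(a)–(c): forbidden (ΔL, ΔJ).
(a)–(d): forbidden (ΔS, ΔL, ΔJ).
(a)–(e): forbidden (parity, ΔS).
(b)–(c): forbidden (parity, ΔS, ΔL).
(b)–(d): forbidden (parity, ΔL).
(b)–(e): forbidden (ΔL, ΔJ).
(c)–(d): forbidden (parity, ΔS, ΔL, ΔJ).
(c)–(e): forbidden (ΔS, ΔL, ΔJ).
(d)–(e): forbidden (ΔL, ΔJ).
Allowed pairs: 0 of 10.

0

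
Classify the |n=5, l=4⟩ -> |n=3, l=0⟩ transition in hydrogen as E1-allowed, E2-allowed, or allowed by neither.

neither

Δl = 0 − 4 = -4; l_i + l_f = 4.
E1 (Δl = ±1): not satisfied.
E2 (Δl = 0,±2, l_i+l_f ≥ 2): not satisfied.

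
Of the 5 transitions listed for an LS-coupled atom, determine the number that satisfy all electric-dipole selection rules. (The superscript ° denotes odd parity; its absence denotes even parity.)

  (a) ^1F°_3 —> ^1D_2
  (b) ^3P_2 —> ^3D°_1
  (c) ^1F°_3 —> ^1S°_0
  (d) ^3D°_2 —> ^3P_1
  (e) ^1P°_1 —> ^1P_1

4

(a) allowed
(b) allowed
(c) forbidden (parity, ΔL, ΔJ fail)
(d) allowed
(e) allowed
Total allowed: 4 of 5.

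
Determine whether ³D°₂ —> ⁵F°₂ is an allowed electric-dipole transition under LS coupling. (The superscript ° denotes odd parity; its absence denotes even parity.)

forbidden

Initial level: S=1, L=2, J=2, parity odd. Final level: S=2, L=3, J=2, parity odd.
Parity must change: odd → odd — violated.
ΔS = 0: S: 1 → 2 — violated.
ΔL = 0, ±1 (not L=0↔0): L: 2 → 3, ΔL = +1 — satisfied.
ΔJ = 0, ±1 (not J=0↔0): J: 2 → 2, ΔJ = +0 — satisfied.
Rule(s) violated: parity, ΔS.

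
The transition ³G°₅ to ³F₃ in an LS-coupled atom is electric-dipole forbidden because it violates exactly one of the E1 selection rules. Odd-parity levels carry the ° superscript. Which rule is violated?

the ΔJ = 0, ±1 rule

Initial level: S=1, L=4, J=5, parity odd. Final level: S=1, L=3, J=3, parity even.
Parity must change: odd → even — satisfied.
ΔS = 0: S: 1 → 1 — satisfied.
ΔL = 0, ±1 (not L=0↔0): L: 4 → 3, ΔL = -1 — satisfied.
ΔJ = 0, ±1 (not J=0↔0): J: 5 → 3, ΔJ = -2 — violated.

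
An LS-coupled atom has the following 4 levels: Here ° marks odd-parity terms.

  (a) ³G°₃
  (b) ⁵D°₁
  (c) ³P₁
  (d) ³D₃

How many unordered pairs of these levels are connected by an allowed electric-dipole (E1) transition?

(a)–(b): forbidden (parity, ΔS, ΔL, ΔJ).
(a)–(c): forbidden (ΔL, ΔJ).
(a)–(d): forbidden (ΔL).
(b)–(c): forbidden (ΔS).
(b)–(d): forbidden (ΔS, ΔJ).
(c)–(d): forbidden (parity, ΔJ).
Allowed pairs: 0 of 6.

0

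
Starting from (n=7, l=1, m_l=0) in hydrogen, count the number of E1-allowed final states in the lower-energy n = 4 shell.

4

E1 requires Δl = ±1, so l_f ∈ {0, 2}; with 0 ≤ l_f ≤ n_f−1 = 3, the allowed l_f values are {0, 2}.
For l_f = 0: m_f ∈ {m_i−1, m_i, m_i+1} ∩ [−0, 0] = {0} → 1 state.
For l_f = 2: m_f ∈ {m_i−1, m_i, m_i+1} ∩ [−2, 2] = {-1, 0, 1} → 3 states.
Total: 4.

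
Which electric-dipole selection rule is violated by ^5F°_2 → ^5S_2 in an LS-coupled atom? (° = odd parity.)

the ΔL = 0, ±1 rule

Parity must change: odd → even — satisfied.
ΔS = 0: S: 2 → 2 — satisfied.
ΔL = 0, ±1 (not L=0↔0): L: 3 → 0, ΔL = -3 — violated.
ΔJ = 0, ±1 (not J=0↔0): J: 2 → 2, ΔJ = +0 — satisfied.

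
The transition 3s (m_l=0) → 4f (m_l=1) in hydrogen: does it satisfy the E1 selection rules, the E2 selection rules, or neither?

Δl = 3 − 0 = +3; l_i + l_f = 3.
Δm_l = +1.
E1 (Δl = ±1, |Δm_l| ≤ 1): not satisfied.
E2 (Δl = 0,±2, l_i+l_f ≥ 2, |Δm_l| ≤ 2): not satisfied.

neither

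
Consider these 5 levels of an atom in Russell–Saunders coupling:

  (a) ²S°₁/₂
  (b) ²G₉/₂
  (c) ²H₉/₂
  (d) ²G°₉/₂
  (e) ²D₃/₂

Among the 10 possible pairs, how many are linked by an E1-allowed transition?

2

(a)–(b): forbidden (ΔL, ΔJ).
(a)–(c): forbidden (ΔL, ΔJ).
(a)–(d): forbidden (parity, ΔL, ΔJ).
(a)–(e): forbidden (ΔL).
(b)–(c): forbidden (parity).
(b)–(d): allowed.
(b)–(e): forbidden (parity, ΔL, ΔJ).
(c)–(d): allowed.
(c)–(e): forbidden (parity, ΔL, ΔJ).
(d)–(e): forbidden (ΔL, ΔJ).
Allowed pairs: 2 of 10.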